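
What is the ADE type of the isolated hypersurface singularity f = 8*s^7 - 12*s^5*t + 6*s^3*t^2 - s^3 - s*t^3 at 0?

The Hessian of f at 0 has rank 0. Corank 2; j^3 = -s^3 is a perfect cube, so E-series; the 4-jet and mu = 7 give E_7.

E_7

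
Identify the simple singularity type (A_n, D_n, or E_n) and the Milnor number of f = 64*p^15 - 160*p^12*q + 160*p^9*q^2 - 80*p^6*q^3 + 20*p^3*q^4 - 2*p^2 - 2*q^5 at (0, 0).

The Hessian of f at 0 is [[-4, 0], [0, 0]] with rank 1, so corank 1. A Groebner basis of the Jacobian ideal J(f) in C{p,q} is {q^4, p}; counting standard monomials gives mu = 4. Corank 1: A-series; mu = 4 gives A_4.

Type A_{4}, Milnor number mu = 4.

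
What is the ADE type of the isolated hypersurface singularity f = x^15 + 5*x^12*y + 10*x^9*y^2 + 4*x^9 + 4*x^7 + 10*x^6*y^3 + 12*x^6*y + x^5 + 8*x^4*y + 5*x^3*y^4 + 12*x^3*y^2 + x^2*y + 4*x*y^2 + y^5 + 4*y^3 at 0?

The Hessian of f at 0 has rank 0. Corank 2; j^3 = y*(x + 2*y)^2 has shape L^2 M (L != M), so D-series; mu = 6 gives D_6.

D_{6}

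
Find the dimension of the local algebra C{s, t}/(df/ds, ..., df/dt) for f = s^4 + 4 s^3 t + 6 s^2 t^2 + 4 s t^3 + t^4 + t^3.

6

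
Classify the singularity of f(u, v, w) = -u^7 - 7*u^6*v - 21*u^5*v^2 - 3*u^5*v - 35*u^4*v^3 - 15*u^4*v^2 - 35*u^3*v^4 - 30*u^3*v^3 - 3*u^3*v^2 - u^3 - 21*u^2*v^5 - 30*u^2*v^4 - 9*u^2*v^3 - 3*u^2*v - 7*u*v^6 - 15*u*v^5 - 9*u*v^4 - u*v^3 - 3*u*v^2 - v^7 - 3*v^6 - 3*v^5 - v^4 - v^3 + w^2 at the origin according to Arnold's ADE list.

The Hessian of f at 0 has rank 1. Corank 2; j^3 = -(u + v)^3 is a perfect cube, so E-series; the 4-jet and mu = 7 give E_7.

E_{7}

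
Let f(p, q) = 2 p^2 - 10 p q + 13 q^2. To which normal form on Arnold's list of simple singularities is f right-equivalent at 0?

The Hessian of f at 0 has rank 2. Corank 0: nondegenerate Morse point, so A_1.

A_{1}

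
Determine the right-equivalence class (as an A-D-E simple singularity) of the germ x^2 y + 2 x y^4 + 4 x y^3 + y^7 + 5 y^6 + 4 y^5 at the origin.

D7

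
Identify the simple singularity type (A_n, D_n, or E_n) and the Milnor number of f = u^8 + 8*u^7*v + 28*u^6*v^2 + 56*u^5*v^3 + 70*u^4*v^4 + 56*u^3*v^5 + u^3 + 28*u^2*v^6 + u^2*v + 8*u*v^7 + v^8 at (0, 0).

Type D9, Milnor number mu = 9.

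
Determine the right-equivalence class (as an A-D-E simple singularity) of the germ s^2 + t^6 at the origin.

The Hessian of f at 0 has rank 1. Corank 1: A-series; mu = 5 gives A_5.

A_5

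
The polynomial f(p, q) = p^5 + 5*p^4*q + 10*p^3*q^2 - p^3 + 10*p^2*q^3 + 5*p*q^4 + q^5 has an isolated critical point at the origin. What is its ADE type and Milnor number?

Type E_8, Milnor number mu = 8.

The Hessian of f at 0 has rank 0. Corank 2; j^3 = -p^3 is a perfect cube, so E-series; the 5-jet and mu = 8 give E_8.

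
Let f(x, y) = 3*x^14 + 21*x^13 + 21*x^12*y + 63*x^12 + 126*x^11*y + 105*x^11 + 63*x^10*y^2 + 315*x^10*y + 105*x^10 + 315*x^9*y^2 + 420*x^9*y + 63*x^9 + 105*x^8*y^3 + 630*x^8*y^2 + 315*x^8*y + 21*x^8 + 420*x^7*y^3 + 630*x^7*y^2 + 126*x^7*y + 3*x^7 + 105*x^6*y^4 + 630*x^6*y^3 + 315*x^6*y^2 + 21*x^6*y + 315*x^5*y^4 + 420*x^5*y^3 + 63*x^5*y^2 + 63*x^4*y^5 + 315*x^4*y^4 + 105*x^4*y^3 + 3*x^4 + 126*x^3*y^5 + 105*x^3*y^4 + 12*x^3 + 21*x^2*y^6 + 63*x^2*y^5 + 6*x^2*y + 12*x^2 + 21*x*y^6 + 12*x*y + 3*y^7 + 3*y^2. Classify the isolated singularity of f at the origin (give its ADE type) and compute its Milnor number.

Type A6, Milnor number mu = 6.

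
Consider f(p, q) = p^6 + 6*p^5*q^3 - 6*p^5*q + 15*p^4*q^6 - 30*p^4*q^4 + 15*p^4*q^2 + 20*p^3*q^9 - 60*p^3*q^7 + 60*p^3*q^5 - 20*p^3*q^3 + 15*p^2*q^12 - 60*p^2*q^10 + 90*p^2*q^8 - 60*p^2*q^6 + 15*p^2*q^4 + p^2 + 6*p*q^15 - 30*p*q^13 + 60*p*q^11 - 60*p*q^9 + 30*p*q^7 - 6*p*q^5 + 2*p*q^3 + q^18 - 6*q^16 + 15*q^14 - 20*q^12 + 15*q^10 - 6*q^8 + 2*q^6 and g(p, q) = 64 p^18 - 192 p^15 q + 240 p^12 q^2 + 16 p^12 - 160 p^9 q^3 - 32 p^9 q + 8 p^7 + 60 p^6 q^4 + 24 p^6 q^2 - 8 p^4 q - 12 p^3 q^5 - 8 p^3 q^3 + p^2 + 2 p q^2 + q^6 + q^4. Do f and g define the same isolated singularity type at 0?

Yes.

The Hessian of f at 0 has rank 1. Corank 1: A-series; mu = 5 gives A_5. The Hessian of g at 0 has rank 1. Corank 1: A-series; mu = 5 gives A_5. Both have type A_5, hence right-equivalent.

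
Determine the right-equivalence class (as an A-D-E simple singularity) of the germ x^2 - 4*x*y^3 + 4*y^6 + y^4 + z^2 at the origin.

A_3

The Hessian of f at 0 has rank 2. Corank 1: A-series; mu = 3 gives A_3.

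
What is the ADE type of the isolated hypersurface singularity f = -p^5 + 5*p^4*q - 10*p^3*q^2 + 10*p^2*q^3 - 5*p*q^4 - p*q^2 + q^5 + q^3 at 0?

D_{6}

The Hessian of f at 0 has rank 0. Corank 2; j^3 = -q^2*(p - q) has shape L^2 M (L != M), so D-series; mu = 6 gives D_6.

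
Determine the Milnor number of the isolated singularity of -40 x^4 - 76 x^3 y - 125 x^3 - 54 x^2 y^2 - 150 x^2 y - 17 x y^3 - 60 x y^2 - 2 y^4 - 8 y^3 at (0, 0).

The Hessian of f at 0 has rank 0. Corank 2; j^3 = -(5*x + 2*y)^3 is a perfect cube, so E-series; the 4-jet and mu = 7 give E_7.

7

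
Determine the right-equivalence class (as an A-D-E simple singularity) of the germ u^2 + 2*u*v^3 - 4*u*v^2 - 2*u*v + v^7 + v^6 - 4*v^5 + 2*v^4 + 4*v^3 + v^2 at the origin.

The Hessian of f at 0 has rank 1. Corank 1: A-series; mu = 6 gives A_6.

A_6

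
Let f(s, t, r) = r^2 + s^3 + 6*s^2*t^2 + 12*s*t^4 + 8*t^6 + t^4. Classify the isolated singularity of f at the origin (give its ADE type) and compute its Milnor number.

The Hessian of f at 0 has rank 1. Corank 2; j^3 = s^3 is a perfect cube, so E-series; the 4-jet and mu = 6 give E_6.

Type E6, Milnor number mu = 6.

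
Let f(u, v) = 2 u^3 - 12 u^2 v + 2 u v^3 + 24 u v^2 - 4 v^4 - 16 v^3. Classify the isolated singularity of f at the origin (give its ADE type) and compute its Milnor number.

The Hessian of f at 0 has rank 0. Corank 2; j^3 = 2*(u - 2*v)^3 is a perfect cube, so E-series; the 4-jet and mu = 7 give E_7.

Type E_7, Milnor number mu = 7.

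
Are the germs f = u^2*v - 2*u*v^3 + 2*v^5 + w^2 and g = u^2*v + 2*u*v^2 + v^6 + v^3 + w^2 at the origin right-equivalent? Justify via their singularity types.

The Hessian of f at 0 has rank 1. Corank 2; j^3 = u^2*v has shape L^2 M (L != M), so D-series; mu = 6 gives D_6. The Hessian of g at 0 has rank 1. Corank 2; j^3 = v*(u + v)^2 has shape L^2 M (L != M), so D-series; mu = 7 gives D_7. f is D_6 but g is D_7, hence not right-equivalent.

No.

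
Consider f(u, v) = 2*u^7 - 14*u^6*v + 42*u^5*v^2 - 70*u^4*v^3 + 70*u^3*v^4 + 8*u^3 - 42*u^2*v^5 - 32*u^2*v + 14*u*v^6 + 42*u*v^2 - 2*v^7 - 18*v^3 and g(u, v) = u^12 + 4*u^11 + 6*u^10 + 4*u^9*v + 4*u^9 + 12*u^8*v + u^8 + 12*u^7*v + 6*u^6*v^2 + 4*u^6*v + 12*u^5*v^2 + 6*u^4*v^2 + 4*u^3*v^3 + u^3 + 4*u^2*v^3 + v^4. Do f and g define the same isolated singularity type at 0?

The Hessian of f at 0 has rank 0. Corank 2; j^3 = 2*(u - v)*(2*u - 3*v)^2 has shape L^2 M (L != M), so D-series; mu = 8 gives D_8. The Hessian of g at 0 has rank 0. Corank 2; j^3 = u^3 is a perfect cube, so E-series; the 4-jet and mu = 6 give E_6. f is D_8 but g is E_6, hence not right-equivalent.

No.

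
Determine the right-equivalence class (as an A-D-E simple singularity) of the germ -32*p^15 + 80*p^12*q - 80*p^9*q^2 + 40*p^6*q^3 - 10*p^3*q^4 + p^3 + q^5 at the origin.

E8

The Hessian of f at 0 has rank 0. Corank 2; j^3 = p^3 is a perfect cube, so E-series; the 5-jet and mu = 8 give E_8.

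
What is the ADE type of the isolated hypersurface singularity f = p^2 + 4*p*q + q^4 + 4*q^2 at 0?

The Hessian of f at 0 has rank 1. Corank 1: A-series; mu = 3 gives A_3.

A_{3}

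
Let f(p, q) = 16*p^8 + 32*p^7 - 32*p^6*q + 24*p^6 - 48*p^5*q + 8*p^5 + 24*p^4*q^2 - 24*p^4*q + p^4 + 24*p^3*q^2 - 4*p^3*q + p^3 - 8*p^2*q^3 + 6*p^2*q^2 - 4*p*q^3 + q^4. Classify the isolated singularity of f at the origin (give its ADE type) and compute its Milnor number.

The Hessian of f at 0 has rank 0. Corank 2; j^3 = p^3 is a perfect cube, so E-series; the 4-jet and mu = 6 give E_6.

Type E_{6}, Milnor number mu = 6.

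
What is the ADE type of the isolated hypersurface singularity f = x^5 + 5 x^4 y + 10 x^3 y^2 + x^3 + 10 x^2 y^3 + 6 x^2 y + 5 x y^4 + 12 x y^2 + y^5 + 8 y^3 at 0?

E_{8}

The Hessian of f at 0 has rank 0. Corank 2; j^3 = (x + 2*y)^3 is a perfect cube, so E-series; the 5-jet and mu = 8 give E_8.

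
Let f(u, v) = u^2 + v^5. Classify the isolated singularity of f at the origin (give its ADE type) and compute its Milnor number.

Type A_{4}, Milnor number mu = 4.

The Hessian of f at 0 is [[2, 0], [0, 0]] with rank 1, so corank 1. A Groebner basis of the Jacobian ideal J(f) in C{u,v} is {v^4, u}; counting standard monomials gives mu = 4. Corank 1: A-series; mu = 4 gives A_4.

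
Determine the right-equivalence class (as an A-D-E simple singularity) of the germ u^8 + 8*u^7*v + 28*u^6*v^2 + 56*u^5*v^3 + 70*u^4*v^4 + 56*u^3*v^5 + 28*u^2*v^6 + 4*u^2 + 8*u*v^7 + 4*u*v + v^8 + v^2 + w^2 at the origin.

A7

The Hessian of f at 0 is [[8, 4, 0], [4, 2, 0], [0, 0, 2]] with rank 2, so corank 1. A Groebner basis of the Jacobian ideal J(f) in C{u,v,w} is {v^7, u + v/2, w}; counting standard monomials gives mu = 7. Corank 1: A-series; mu = 7 gives A_7.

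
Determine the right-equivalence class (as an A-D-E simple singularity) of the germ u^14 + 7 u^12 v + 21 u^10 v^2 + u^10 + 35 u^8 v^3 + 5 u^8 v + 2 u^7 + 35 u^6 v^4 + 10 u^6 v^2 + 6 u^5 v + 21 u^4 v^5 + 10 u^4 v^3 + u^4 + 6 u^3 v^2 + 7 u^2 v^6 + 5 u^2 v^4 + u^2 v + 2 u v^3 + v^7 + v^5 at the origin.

D_8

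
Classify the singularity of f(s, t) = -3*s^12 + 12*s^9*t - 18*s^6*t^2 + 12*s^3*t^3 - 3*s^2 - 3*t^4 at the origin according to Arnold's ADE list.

A_3

The Hessian of f at 0 has rank 1. Corank 1: A-series; mu = 3 gives A_3.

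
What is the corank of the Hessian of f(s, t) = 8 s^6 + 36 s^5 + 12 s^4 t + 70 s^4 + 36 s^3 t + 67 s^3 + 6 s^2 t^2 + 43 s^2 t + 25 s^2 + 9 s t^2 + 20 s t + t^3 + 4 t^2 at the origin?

1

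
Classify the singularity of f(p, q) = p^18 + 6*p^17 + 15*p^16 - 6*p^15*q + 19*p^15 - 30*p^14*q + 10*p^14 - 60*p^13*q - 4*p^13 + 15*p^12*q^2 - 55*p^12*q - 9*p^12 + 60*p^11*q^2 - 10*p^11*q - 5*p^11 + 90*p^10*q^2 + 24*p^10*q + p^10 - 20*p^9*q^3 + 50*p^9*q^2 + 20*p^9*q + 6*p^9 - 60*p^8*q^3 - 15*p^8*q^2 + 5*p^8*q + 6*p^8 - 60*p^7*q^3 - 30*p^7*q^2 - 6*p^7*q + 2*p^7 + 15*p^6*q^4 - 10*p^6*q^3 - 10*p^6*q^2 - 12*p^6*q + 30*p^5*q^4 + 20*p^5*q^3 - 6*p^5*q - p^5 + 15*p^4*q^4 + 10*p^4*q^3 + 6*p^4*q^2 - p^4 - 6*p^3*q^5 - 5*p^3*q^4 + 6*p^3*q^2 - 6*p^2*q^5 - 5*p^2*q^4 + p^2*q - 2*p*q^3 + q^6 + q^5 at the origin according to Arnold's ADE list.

D7

The Hessian of f at 0 has rank 0. Corank 2; j^3 = p^2*q has shape L^2 M (L != M), so D-series; mu = 7 gives D_7.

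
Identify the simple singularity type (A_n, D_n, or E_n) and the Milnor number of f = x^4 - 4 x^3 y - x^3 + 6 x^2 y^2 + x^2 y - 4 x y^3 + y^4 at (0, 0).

Type D_{5}, Milnor number mu = 5.

The Hessian of f at 0 has rank 0. Corank 2; j^3 = -x^2*(x - y) has shape L^2 M (L != M), so D-series; mu = 5 gives D_5.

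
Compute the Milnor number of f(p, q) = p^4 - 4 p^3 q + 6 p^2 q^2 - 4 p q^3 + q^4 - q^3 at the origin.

6

The Hessian of f at 0 has rank 0. Corank 2; j^3 = -q^3 is a perfect cube, so E-series; the 4-jet and mu = 6 give E_6.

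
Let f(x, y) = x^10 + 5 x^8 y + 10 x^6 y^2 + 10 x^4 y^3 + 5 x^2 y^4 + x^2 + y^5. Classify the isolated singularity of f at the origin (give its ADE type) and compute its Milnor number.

Type A4, Milnor number mu = 4.

The Hessian of f at 0 is [[2, 0], [0, 0]] with rank 1, so corank 1. A Groebner basis of the Jacobian ideal J(f) in C{x,y} is {y^4, x}; counting standard monomials gives mu = 4. Corank 1: A-series; mu = 4 gives A_4.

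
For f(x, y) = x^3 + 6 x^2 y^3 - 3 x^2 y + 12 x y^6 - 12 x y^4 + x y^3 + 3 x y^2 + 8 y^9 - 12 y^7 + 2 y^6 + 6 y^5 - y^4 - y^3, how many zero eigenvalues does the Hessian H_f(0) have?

2

The Hessian at 0 is [[0, 0], [0, 0]] of rank 0; hence corank 2.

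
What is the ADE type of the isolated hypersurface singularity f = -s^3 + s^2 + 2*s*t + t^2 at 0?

The Hessian of f at 0 has rank 1. Corank 1: A-series; mu = 2 gives A_2.

A2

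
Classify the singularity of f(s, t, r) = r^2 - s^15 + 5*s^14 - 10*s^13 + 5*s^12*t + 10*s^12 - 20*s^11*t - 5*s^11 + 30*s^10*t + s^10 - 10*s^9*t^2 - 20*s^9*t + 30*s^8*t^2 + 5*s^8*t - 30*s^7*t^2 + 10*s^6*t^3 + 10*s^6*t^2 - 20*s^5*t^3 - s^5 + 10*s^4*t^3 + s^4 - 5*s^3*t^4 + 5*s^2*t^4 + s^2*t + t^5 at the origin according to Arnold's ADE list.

The Hessian of f at 0 has rank 1. Corank 2; j^3 = s^2*t has shape L^2 M (L != M), so D-series; mu = 6 gives D_6.

D6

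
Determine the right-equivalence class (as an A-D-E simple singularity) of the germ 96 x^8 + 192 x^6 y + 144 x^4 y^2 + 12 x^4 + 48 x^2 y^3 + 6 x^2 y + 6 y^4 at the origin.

The Hessian of f at 0 has rank 0. Corank 2; j^3 = 6*x^2*y has shape L^2 M (L != M), so D-series; mu = 5 gives D_5.

D_5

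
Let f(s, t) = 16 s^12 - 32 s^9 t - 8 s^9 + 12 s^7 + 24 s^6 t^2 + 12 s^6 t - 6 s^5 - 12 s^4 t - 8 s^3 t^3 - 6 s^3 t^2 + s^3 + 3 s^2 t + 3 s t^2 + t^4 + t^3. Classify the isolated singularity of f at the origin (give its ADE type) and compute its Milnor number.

Type E_{6}, Milnor number mu = 6.

The Hessian of f at 0 has rank 0. Corank 2; j^3 = (s + t)^3 is a perfect cube, so E-series; the 4-jet and mu = 6 give E_6.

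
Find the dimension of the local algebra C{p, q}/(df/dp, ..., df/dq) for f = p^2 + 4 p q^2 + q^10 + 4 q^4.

The Hessian of f at 0 has rank 1. Corank 1: A-series; mu = 9 gives A_9.

9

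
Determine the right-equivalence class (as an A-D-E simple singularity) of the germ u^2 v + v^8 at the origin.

The Hessian of f at 0 is [[0, 0], [0, 0]] with rank 0, so corank 2. A Groebner basis of the Jacobian ideal J(f) in C{u,v} is {u^2/8 + v^7, u^3, u*v}; counting standard monomials gives mu = 9. Corank 2; j^3 = u^2*v has shape L^2 M (L != M), so D-series; mu = 9 gives D_9.

D_{9}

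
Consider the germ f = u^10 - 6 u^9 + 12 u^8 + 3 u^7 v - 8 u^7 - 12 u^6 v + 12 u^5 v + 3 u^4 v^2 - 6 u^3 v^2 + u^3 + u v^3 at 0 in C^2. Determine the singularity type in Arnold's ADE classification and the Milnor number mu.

The Hessian of f at 0 has rank 0. Corank 2; j^3 = u^3 is a perfect cube, so E-series; the 4-jet and mu = 7 give E_7.

Type E_7, Milnor number mu = 7.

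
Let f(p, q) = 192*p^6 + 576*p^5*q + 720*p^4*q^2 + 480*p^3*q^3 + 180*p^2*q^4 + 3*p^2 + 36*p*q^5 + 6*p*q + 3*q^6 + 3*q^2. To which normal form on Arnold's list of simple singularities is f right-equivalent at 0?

A_5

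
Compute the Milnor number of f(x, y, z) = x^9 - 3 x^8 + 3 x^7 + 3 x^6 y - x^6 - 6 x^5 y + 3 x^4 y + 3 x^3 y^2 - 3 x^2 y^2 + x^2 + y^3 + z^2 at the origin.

The Hessian of f at 0 has rank 2. Corank 1: A-series; mu = 2 gives A_2.

2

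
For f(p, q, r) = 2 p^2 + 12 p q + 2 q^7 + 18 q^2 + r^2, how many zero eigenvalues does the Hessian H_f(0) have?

1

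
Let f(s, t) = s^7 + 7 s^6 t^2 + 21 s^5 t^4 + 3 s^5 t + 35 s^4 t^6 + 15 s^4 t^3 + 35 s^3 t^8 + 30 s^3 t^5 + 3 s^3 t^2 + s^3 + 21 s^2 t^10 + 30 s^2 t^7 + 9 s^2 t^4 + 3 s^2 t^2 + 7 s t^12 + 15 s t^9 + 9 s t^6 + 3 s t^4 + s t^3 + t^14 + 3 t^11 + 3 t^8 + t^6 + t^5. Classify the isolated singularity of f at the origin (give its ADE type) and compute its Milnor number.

Type E_7, Milnor number mu = 7.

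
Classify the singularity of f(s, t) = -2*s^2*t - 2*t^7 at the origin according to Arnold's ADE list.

The Hessian of f at 0 has rank 0. Corank 2; j^3 = -2*s^2*t has shape L^2 M (L != M), so D-series; mu = 8 gives D_8.

D_8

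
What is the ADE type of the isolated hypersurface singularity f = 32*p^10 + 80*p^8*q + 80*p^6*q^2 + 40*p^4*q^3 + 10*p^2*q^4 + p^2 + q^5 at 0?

The Hessian of f at 0 is [[2, 0], [0, 0]] with rank 1, so corank 1. A Groebner basis of the Jacobian ideal J(f) in C{p,q} is {q^4, p}; counting standard monomials gives mu = 4. Corank 1: A-series; mu = 4 gives A_4.

A_4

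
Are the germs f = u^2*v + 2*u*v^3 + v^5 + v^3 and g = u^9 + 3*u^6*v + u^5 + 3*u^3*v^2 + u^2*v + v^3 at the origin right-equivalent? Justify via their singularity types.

The Hessian of f at 0 is [[0, 0], [0, 0]] with rank 0, so corank 2. A Groebner basis of the Jacobian ideal J(f) in C{u,v} is {v^3, u^2 + 3*v^2, u*v}; counting standard monomials gives mu = 4. Corank 2; j^3 = v*(u^2 + v^2) splits into three distinct lines over C (the quadratic factor has nonzero discriminant), so D_4. The Hessian of g at 0 is [[0, 0], [0, 0]] with rank 0, so corank 2. A Groebner basis of the Jacobian ideal J(g) in C{u,v} is {v^3, u^2 + 3*v^2, u*v}; counting standard monomials gives mu = 4. Corank 2; j^3 = v*(u^2 + v^2) splits into three distinct lines over C (the quadratic factor has nonzero discriminant), so D_4. Both have type D_4, hence right-equivalent.

Yes.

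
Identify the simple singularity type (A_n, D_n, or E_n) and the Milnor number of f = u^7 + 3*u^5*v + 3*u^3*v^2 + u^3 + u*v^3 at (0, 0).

The Hessian of f at 0 has rank 0. Corank 2; j^3 = u^3 is a perfect cube, so E-series; the 4-jet and mu = 7 give E_7.

Type E_{7}, Milnor number mu = 7.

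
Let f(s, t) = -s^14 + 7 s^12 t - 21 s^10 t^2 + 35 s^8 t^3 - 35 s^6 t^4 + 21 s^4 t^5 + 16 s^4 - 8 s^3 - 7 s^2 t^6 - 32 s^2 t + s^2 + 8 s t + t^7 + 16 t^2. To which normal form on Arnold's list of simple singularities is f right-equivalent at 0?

The Hessian of f at 0 has rank 1. Corank 1: A-series; mu = 6 gives A_6.

A_6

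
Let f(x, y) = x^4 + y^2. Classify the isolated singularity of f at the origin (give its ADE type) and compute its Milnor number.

Type A_3, Milnor number mu = 3.

The Hessian of f at 0 has rank 1. Corank 1: A-series; mu = 3 gives A_3.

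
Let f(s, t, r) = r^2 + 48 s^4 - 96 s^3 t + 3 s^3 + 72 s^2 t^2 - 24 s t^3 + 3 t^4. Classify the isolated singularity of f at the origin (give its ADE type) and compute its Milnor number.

Type E6, Milnor number mu = 6.

The Hessian of f at 0 has rank 1. Corank 2; j^3 = 3*s^3 is a perfect cube, so E-series; the 4-jet and mu = 6 give E_6.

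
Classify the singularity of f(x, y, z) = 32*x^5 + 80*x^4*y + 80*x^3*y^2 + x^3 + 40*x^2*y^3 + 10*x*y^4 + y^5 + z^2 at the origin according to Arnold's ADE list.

The Hessian of f at 0 has rank 1. Corank 2; j^3 = x^3 is a perfect cube, so E-series; the 5-jet and mu = 8 give E_8.

E_8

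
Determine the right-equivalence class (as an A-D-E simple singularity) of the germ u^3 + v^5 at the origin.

The Hessian of f at 0 has rank 0. Corank 2; j^3 = u^3 is a perfect cube, so E-series; the 5-jet and mu = 8 give E_8.

E_{8}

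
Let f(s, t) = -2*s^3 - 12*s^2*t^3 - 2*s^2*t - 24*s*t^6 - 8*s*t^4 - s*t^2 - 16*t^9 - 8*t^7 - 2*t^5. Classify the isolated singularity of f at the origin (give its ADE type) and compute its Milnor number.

Type D_{4}, Milnor number mu = 4.

The Hessian of f at 0 has rank 0. Corank 2; j^3 = -s*(2*s^2 + 2*s*t + t^2) splits into three distinct lines over C (the quadratic factor has nonzero discriminant), so D_4.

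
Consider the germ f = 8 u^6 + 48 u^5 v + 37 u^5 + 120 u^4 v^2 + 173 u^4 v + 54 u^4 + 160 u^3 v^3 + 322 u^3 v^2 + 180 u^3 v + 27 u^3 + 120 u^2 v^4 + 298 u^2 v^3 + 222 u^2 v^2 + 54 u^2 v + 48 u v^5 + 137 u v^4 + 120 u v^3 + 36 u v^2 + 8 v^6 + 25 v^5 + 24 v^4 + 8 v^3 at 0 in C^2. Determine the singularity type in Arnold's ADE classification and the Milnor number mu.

Type E_{8}, Milnor number mu = 8.

The Hessian of f at 0 is [[0, 0], [0, 0]] with rank 0, so corank 2. A Groebner basis of the Jacobian ideal J(f) in C{u,v} is {-2187*u^2/32 + u*v^3 - 81*u*v^2/8 - 729*u*v/8 - 27*v^3/4 - 243*v^2/8, 729*u^2/8 + 27*u*v^2/2 + 243*u*v/2 + v^4 + 9*v^3 + 81*v^2/2, u^3 - 9*u^2/4 - 5*u*v^2/3 - 3*u*v - 22*v^3/27 - v^2, u^2*v + 9*u^2/8 + 3*u*v^2/2 + 3*u*v/2 + 5*v^3/9 + v^2/2}; counting standard monomials gives mu = 8. Corank 2; j^3 = (3*u + 2*v)^3 is a perfect cube, so E-series; the 5-jet and mu = 8 give E_8.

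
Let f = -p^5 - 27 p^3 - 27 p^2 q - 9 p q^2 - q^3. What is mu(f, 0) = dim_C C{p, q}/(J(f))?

8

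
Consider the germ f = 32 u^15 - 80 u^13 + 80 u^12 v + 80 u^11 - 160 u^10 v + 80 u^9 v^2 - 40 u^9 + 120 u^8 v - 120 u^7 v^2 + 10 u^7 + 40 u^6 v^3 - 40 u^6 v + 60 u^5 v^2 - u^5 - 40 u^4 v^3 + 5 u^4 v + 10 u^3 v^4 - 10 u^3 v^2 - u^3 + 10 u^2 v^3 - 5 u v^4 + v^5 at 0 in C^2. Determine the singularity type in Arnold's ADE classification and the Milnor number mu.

Type E_8, Milnor number mu = 8.

The Hessian of f at 0 has rank 0. Corank 2; j^3 = -u^3 is a perfect cube, so E-series; the 5-jet and mu = 8 give E_8.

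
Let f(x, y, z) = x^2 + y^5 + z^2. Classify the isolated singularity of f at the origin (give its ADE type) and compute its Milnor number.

Type A_{4}, Milnor number mu = 4.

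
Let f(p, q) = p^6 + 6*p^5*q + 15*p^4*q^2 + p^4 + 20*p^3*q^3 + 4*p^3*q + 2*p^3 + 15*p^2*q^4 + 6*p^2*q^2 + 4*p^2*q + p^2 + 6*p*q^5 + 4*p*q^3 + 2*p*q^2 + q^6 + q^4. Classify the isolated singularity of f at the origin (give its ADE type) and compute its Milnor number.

Type A_{5}, Milnor number mu = 5.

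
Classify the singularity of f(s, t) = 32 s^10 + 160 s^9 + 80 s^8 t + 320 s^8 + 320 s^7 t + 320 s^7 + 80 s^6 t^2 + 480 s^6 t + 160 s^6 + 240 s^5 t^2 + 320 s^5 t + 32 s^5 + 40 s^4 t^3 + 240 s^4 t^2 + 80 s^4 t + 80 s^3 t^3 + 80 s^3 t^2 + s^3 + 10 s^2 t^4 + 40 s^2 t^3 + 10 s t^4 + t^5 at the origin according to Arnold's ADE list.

E_{8}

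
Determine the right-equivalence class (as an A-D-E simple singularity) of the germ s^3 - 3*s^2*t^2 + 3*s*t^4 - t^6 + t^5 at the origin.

E_8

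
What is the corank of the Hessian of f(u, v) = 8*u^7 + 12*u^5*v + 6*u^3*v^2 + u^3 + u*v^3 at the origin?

2

The Hessian at 0 is [[0, 0], [0, 0]] of rank 0; hence corank 2.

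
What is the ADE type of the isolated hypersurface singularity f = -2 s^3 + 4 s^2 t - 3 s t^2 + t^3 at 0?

D_{4}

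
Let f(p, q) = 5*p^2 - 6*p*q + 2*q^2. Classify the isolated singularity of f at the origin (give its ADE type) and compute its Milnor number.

Type A_{1}, Milnor number mu = 1.

The Hessian of f at 0 has rank 2. Corank 0: nondegenerate Morse point, so A_1.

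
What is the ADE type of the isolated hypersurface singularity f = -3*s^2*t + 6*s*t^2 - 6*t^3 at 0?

The Hessian of f at 0 is [[0, 0], [0, 0]] with rank 0, so corank 2. A Groebner basis of the Jacobian ideal J(f) in C{s,t} is {t^3, s^2 + 2*t^2, s*t - t^2}; counting standard monomials gives mu = 4. Corank 2; j^3 = -3*t*(s^2 - 2*s*t + 2*t^2) splits into three distinct lines over C (the quadratic factor has nonzero discriminant), so D_4.

D_4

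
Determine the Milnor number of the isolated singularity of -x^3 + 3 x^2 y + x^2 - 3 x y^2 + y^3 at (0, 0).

2

The Hessian of f at 0 has rank 1. Corank 1: A-series; mu = 2 gives A_2.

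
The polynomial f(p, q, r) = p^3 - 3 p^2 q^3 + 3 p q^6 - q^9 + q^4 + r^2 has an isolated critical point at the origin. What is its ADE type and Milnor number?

Type E_{6}, Milnor number mu = 6.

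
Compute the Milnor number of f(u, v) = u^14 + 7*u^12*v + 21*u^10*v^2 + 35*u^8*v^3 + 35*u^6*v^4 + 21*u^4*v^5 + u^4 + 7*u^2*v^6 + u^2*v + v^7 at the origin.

The Hessian of f at 0 has rank 0. Corank 2; j^3 = u^2*v has shape L^2 M (L != M), so D-series; mu = 8 gives D_8.

8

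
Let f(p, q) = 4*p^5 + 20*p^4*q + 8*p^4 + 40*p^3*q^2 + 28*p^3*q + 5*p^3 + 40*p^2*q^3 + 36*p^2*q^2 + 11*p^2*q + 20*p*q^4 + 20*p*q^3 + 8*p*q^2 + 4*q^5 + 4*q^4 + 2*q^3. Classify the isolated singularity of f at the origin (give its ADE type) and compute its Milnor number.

The Hessian of f at 0 has rank 0. Corank 2; j^3 = (p + q)*(5*p^2 + 6*p*q + 2*q^2) splits into three distinct lines over C (the quadratic factor has nonzero discriminant), so D_4.

Type D4, Milnor number mu = 4.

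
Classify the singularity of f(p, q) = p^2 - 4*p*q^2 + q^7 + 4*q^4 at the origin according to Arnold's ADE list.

A_{6}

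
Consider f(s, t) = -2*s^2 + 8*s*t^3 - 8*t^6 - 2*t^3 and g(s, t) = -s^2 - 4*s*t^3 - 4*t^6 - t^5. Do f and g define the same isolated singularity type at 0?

The Hessian of f at 0 is [[-4, 0], [0, 0]] with rank 1, so corank 1. A Groebner basis of the Jacobian ideal J(f) in C{s,t} is {t^2, s}; counting standard monomials gives mu = 2. Corank 1: A-series; mu = 2 gives A_2. The Hessian of g at 0 is [[-2, 0], [0, 0]] with rank 1, so corank 1. A Groebner basis of the Jacobian ideal J(g) in C{s,t} is {s/2 + t^3, s^2, s*t}; counting standard monomials gives mu = 4. Corank 1: A-series; mu = 4 gives A_4. f is A_2 but g is A_4, hence not right-equivalent.

No.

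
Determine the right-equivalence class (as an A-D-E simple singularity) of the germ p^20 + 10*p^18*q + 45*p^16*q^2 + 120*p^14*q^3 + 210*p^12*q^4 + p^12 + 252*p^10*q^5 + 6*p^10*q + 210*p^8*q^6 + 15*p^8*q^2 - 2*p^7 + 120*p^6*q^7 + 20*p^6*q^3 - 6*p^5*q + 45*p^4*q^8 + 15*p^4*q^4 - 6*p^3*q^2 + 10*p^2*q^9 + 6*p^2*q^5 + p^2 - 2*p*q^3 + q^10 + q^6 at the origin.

The Hessian of f at 0 has rank 1. Corank 1: A-series; mu = 9 gives A_9.

A_{9}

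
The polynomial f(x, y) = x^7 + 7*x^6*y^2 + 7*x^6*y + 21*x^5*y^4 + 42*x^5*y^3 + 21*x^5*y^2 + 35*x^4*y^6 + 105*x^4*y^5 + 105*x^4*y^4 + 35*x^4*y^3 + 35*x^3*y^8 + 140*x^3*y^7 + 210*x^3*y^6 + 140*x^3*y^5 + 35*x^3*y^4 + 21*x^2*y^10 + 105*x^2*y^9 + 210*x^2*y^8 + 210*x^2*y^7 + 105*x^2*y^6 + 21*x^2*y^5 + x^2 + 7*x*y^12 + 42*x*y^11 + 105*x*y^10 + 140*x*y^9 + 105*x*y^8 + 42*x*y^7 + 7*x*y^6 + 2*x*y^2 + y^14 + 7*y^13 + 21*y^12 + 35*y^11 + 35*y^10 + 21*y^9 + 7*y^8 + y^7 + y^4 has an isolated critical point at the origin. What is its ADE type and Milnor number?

Type A_{6}, Milnor number mu = 6.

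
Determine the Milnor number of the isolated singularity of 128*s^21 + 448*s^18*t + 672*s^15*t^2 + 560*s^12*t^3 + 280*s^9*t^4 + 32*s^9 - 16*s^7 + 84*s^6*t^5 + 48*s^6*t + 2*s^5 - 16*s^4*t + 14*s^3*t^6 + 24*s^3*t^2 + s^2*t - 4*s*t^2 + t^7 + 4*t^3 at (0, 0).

The Hessian of f at 0 is [[0, 0], [0, 0]] with rank 0, so corank 2. A Groebner basis of the Jacobian ideal J(f) in C{s,t} is {64*s^2/1017 + s*t^3 - 5113*s*t/16272 + 3065*t^2/8136, 16*s^2/339 - 2387*s*t/10848 + t^4 + 1363*t^2/5424, s^3 - 12*s*t^2 + 16*t^3, s^2*t - 4*s*t^2 + 4*t^3}; counting standard monomials gives mu = 8. Corank 2; j^3 = t*(s - 2*t)^2 has shape L^2 M (L != M), so D-series; mu = 8 gives D_8.

8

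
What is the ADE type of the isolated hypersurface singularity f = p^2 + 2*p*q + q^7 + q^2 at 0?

A_6

The Hessian of f at 0 is [[2, 2], [2, 2]] with rank 1, so corank 1. A Groebner basis of the Jacobian ideal J(f) in C{p,q} is {q^6, p + q}; counting standard monomials gives mu = 6. Corank 1: A-series; mu = 6 gives A_6.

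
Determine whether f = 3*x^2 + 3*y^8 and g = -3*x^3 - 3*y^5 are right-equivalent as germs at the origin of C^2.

The Hessian of f at 0 is [[6, 0], [0, 0]] with rank 1, so corank 1. A Groebner basis of the Jacobian ideal J(f) in C{x,y} is {y^7, x}; counting standard monomials gives mu = 7. Corank 1: A-series; mu = 7 gives A_7. The Hessian of g at 0 is [[0, 0], [0, 0]] with rank 0, so corank 2. A Groebner basis of the Jacobian ideal J(g) in C{x,y} is {y^4, x^2}; counting standard monomials gives mu = 8. Corank 2; j^3 = -3*x^3 is a perfect cube, so E-series; the 5-jet and mu = 8 give E_8. f is A_7 but g is E_8, hence not right-equivalent.

No.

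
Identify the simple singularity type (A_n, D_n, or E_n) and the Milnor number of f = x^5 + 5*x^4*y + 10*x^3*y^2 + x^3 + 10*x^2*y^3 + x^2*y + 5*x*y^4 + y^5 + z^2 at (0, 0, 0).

The Hessian of f at 0 has rank 1. Corank 2; j^3 = x^2*(x + y) has shape L^2 M (L != M), so D-series; mu = 6 gives D_6.

Type D_{6}, Milnor number mu = 6.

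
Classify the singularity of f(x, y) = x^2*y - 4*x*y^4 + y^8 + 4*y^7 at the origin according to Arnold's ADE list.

D9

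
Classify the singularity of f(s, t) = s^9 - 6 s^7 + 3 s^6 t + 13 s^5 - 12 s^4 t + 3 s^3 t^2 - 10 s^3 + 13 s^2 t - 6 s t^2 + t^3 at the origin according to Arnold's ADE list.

The Hessian of f at 0 has rank 0. Corank 2; j^3 = -(2*s - t)*(5*s^2 - 4*s*t + t^2) splits into three distinct lines over C (the quadratic factor has nonzero discriminant), so D_4.

D_4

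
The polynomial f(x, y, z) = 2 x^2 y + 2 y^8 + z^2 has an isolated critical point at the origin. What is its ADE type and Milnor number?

Type D9, Milnor number mu = 9.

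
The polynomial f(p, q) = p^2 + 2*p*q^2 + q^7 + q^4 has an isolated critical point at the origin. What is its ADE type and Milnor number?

The Hessian of f at 0 has rank 1. Corank 1: A-series; mu = 6 gives A_6.

Type A6, Milnor number mu = 6.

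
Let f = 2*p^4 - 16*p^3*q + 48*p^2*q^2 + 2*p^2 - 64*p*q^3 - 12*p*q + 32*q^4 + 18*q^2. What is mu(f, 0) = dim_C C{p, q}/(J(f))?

The Hessian of f at 0 is [[4, -12], [-12, 36]] with rank 1, so corank 1. A Groebner basis of the Jacobian ideal J(f) in C{p,q} is {q^3, p - 3*q}; counting standard monomials gives mu = 3. Corank 1: A-series; mu = 3 gives A_3.

3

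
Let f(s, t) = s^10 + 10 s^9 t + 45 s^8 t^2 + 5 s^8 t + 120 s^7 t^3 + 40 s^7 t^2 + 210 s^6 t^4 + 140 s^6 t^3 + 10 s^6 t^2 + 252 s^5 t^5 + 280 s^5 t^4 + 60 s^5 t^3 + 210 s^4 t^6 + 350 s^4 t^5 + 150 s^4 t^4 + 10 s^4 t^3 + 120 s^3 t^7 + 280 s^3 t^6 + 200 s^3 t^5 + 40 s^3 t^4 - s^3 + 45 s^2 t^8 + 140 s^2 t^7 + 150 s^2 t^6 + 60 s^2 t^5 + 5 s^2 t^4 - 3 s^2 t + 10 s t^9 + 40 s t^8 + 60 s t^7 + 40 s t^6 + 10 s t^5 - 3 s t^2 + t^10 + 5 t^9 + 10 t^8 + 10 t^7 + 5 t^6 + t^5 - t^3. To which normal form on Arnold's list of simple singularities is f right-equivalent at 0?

E8

The Hessian of f at 0 has rank 0. Corank 2; j^3 = -(s + t)^3 is a perfect cube, so E-series; the 5-jet and mu = 8 give E_8.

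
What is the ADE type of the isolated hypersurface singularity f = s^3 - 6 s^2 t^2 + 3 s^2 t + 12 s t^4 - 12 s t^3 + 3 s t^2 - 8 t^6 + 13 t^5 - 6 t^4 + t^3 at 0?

The Hessian of f at 0 has rank 0. Corank 2; j^3 = (s + t)^3 is a perfect cube, so E-series; the 5-jet and mu = 8 give E_8.

E_{8}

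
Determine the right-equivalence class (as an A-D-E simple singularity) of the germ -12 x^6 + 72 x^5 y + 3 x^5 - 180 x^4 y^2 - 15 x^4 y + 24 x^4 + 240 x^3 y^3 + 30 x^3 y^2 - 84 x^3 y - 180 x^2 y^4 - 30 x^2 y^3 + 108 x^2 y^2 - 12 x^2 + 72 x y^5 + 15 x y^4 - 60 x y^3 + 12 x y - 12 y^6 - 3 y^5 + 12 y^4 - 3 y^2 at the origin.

A4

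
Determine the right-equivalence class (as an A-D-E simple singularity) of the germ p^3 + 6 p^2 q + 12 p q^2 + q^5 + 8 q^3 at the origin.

The Hessian of f at 0 is [[0, 0], [0, 0]] with rank 0, so corank 2. A Groebner basis of the Jacobian ideal J(f) in C{p,q} is {q^4, p^2 + 4*p*q + 4*q^2}; counting standard monomials gives mu = 8. Corank 2; j^3 = (p + 2*q)^3 is a perfect cube, so E-series; the 5-jet and mu = 8 give E_8.

E_8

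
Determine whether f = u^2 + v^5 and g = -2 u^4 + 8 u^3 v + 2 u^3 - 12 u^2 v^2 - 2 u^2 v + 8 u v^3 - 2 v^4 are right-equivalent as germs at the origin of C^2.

No.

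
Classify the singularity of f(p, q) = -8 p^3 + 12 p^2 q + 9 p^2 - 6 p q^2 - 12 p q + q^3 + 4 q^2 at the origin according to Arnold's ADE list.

The Hessian of f at 0 is [[18, -12], [-12, 8]] with rank 1, so corank 1. A Groebner basis of the Jacobian ideal J(f) in C{p,q} is {q^2, p - 2*q/3}; counting standard monomials gives mu = 2. Corank 1: A-series; mu = 2 gives A_2.

A_2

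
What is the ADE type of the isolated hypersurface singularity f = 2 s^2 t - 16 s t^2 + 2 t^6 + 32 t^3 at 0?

D7

The Hessian of f at 0 is [[0, 0], [0, 0]] with rank 0, so corank 2. A Groebner basis of the Jacobian ideal J(f) in C{s,t} is {s^2/6 + t^5 - 8*t^2/3, s^3 - 64*t^3, s*t - 4*t^2}; counting standard monomials gives mu = 7. Corank 2; j^3 = 2*t*(s - 4*t)^2 has shape L^2 M (L != M), so D-series; mu = 7 gives D_7.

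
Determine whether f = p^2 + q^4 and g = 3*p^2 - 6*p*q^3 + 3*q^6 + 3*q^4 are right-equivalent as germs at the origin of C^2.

Yes.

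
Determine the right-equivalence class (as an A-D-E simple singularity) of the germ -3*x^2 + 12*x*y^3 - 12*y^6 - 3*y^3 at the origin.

The Hessian of f at 0 has rank 1. Corank 1: A-series; mu = 2 gives A_2.

A_{2}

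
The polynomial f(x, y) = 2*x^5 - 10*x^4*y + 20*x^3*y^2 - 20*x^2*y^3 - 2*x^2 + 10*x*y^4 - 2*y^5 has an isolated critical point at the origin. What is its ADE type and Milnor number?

Type A_{4}, Milnor number mu = 4.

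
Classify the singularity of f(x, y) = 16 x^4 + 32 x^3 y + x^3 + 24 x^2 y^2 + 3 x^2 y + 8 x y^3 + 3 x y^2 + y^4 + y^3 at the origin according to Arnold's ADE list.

E_6

The Hessian of f at 0 has rank 0. Corank 2; j^3 = (x + y)^3 is a perfect cube, so E-series; the 4-jet and mu = 6 give E_6.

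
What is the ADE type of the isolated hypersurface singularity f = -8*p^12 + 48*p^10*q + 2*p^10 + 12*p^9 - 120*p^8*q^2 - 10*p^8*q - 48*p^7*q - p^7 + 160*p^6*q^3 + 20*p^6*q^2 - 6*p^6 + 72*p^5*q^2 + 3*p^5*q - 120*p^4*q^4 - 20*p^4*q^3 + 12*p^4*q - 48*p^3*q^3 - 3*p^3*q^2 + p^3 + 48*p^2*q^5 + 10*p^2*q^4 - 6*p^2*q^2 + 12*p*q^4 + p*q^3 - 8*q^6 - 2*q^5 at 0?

E_7

The Hessian of f at 0 is [[0, 0], [0, 0]] with rank 0, so corank 2. A Groebner basis of the Jacobian ideal J(f) in C{p,q} is {-p^2/4 + q^4 - q^3/12, p^3, p^2*q + p^2/12 + q^3/36, -p^2/2 + p*q^2 - q^3/6}; counting standard monomials gives mu = 7. Corank 2; j^3 = p^3 is a perfect cube, so E-series; the 4-jet and mu = 7 give E_7.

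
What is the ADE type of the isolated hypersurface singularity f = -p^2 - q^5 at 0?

A_4

The Hessian of f at 0 is [[-2, 0], [0, 0]] with rank 1, so corank 1. A Groebner basis of the Jacobian ideal J(f) in C{p,q} is {q^4, p}; counting standard monomials gives mu = 4. Corank 1: A-series; mu = 4 gives A_4.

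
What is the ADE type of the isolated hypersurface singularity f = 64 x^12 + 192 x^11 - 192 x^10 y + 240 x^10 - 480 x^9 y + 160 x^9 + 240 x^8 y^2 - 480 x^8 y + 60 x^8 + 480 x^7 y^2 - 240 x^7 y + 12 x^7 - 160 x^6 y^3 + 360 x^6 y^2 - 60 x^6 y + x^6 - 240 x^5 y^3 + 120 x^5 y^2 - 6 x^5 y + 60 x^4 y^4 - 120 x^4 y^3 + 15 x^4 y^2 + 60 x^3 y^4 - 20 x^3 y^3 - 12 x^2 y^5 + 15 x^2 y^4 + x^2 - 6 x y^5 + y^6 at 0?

A_{5}

The Hessian of f at 0 has rank 1. Corank 1: A-series; mu = 5 gives A_5.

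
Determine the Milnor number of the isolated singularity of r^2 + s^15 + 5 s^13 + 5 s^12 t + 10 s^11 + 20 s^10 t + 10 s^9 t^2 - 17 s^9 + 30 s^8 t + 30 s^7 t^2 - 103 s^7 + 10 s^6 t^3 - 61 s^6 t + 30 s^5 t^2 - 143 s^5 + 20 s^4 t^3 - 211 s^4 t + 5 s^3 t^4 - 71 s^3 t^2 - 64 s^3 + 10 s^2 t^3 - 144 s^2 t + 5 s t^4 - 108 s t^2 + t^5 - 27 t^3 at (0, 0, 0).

8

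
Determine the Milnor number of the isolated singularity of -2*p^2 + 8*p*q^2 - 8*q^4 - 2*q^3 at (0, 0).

The Hessian of f at 0 is [[-4, 0], [0, 0]] with rank 1, so corank 1. A Groebner basis of the Jacobian ideal J(f) in C{p,q} is {q^2, p}; counting standard monomials gives mu = 2. Corank 1: A-series; mu = 2 gives A_2.

2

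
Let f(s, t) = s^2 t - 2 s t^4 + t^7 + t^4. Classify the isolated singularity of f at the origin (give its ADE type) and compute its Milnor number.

Type D5, Milnor number mu = 5.

The Hessian of f at 0 is [[0, 0], [0, 0]] with rank 0, so corank 2. A Groebner basis of the Jacobian ideal J(f) in C{s,t} is {s^3, s^2/4 + t^3, s*t}; counting standard monomials gives mu = 5. Corank 2; j^3 = s^2*t has shape L^2 M (L != M), so D-series; mu = 5 gives D_5.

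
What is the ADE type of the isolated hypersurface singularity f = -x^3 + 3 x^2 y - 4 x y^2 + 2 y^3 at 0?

D_{4}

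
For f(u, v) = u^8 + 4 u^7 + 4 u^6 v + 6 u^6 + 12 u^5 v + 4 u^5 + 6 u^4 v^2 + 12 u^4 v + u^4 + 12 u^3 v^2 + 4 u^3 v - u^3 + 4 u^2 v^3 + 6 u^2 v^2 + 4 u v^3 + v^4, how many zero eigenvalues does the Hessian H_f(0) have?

2

Hessian at 0 has rank 0.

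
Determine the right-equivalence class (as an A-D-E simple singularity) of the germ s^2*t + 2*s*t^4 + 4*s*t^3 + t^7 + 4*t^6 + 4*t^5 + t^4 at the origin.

The Hessian of f at 0 has rank 0. Corank 2; j^3 = s^2*t has shape L^2 M (L != M), so D-series; mu = 5 gives D_5.

D_5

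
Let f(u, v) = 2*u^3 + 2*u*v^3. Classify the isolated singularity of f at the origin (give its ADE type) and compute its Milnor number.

The Hessian of f at 0 has rank 0. Corank 2; j^3 = 2*u^3 is a perfect cube, so E-series; the 4-jet and mu = 7 give E_7.

Type E_7, Milnor number mu = 7.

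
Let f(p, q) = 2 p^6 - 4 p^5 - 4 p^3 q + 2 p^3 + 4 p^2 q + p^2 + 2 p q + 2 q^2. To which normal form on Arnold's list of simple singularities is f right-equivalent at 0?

A_{1}

The Hessian of f at 0 has rank 2. Corank 0: nondegenerate Morse point, so A_1.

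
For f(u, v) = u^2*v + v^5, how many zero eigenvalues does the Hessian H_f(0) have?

2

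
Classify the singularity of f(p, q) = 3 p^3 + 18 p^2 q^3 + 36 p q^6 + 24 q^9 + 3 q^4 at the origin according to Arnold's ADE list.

E_6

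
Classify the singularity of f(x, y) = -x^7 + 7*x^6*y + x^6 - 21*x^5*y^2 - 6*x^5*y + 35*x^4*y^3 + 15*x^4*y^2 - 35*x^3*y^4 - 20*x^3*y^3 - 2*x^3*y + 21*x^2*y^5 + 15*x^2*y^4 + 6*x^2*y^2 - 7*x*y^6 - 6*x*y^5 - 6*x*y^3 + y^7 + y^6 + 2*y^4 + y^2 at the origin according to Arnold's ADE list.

The Hessian of f at 0 has rank 1. Corank 1: A-series; mu = 6 gives A_6.

A_6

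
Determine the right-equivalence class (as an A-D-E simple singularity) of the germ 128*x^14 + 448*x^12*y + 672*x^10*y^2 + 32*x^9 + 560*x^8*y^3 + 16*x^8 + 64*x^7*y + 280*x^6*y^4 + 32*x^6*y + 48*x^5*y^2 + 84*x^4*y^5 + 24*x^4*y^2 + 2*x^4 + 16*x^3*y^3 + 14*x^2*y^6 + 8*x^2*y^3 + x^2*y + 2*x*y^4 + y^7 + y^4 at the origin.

The Hessian of f at 0 has rank 0. Corank 2; j^3 = x^2*y has shape L^2 M (L != M), so D-series; mu = 5 gives D_5.

D_5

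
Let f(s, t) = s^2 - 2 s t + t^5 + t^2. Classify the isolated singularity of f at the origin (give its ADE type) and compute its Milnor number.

Type A4, Milnor number mu = 4.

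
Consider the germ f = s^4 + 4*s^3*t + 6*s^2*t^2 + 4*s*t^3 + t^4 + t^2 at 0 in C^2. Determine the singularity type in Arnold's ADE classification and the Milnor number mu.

The Hessian of f at 0 is [[0, 0], [0, 2]] with rank 1, so corank 1. A Groebner basis of the Jacobian ideal J(f) in C{s,t} is {s^3, t}; counting standard monomials gives mu = 3. Corank 1: A-series; mu = 3 gives A_3.

Type A_{3}, Milnor number mu = 3.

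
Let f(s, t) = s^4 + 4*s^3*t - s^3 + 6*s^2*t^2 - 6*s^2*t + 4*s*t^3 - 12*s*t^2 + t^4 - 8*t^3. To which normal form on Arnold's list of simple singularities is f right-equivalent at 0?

E_{6}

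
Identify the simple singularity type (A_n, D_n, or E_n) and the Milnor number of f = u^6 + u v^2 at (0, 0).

The Hessian of f at 0 has rank 0. Corank 2; j^3 = u*v^2 has shape L^2 M (L != M), so D-series; mu = 7 gives D_7.

Type D_7, Milnor number mu = 7.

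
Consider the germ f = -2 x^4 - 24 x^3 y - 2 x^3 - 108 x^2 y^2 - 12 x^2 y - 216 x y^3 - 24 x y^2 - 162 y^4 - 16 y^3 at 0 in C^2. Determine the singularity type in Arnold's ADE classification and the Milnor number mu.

The Hessian of f at 0 is [[0, 0], [0, 0]] with rank 0, so corank 2. A Groebner basis of the Jacobian ideal J(f) in C{x,y} is {y^4, x*y^2 + 7*y^3/3, x^2 + 4*x*y + 4*y^2}; counting standard monomials gives mu = 6. Corank 2; j^3 = -2*(x + 2*y)^3 is a perfect cube, so E-series; the 4-jet and mu = 6 give E_6.

Type E_{6}, Milnor number mu = 6.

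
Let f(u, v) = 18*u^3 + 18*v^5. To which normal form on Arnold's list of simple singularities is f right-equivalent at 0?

The Hessian of f at 0 has rank 0. Corank 2; j^3 = 18*u^3 is a perfect cube, so E-series; the 5-jet and mu = 8 give E_8.

E8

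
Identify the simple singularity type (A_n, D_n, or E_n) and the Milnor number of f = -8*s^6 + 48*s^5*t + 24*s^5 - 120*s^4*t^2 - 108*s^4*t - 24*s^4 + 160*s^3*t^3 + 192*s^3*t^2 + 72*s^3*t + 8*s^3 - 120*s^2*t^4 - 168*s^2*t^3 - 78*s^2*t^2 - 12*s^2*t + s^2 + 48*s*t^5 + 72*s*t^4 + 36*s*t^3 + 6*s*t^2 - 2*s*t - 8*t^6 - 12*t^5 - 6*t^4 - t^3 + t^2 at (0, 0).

Type A2, Milnor number mu = 2.

The Hessian of f at 0 has rank 1. Corank 1: A-series; mu = 2 gives A_2.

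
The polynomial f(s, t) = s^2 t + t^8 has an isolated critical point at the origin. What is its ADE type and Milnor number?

Type D_9, Milnor number mu = 9.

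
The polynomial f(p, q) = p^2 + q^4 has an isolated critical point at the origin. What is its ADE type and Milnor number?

The Hessian of f at 0 has rank 1. Corank 1: A-series; mu = 3 gives A_3.

Type A_3, Milnor number mu = 3.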